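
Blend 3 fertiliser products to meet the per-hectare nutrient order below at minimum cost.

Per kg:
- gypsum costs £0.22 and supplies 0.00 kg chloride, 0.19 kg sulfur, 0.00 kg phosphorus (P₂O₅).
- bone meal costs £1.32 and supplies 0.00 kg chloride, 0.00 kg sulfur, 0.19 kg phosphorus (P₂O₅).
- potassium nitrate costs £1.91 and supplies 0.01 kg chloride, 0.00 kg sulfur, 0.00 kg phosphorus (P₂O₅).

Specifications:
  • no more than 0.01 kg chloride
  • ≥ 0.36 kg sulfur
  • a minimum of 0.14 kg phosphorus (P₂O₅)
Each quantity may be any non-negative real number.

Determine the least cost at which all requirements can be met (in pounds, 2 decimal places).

This is a linear program. Let x1 = kg of gypsum, x2 = kg of bone meal, x3 = kg of potassium nitrate.
Minimize 0.22x1 + 1.32x2 + 1.91x3 with:
  0.01x3 ≤ 0.01   (chloride)
  0.19x1 ≥ 0.36   (sulfur)
  0.19x2 ≥ 0.14   (phosphorus (P₂O₅))
  x1, x2, x3 ≥ 0.
The minimum-cost mix takes nothing from potassium nitrate — only gypsum, bone meal. The sulfur and phosphorus (P₂O₅) requirements are met with equality.
So gypsum = 1.895 kg, bone meal = 0.7368 kg.
Total cost: 0.22·1.895 + 1.32·0.7368 = 1.3895.

£1.39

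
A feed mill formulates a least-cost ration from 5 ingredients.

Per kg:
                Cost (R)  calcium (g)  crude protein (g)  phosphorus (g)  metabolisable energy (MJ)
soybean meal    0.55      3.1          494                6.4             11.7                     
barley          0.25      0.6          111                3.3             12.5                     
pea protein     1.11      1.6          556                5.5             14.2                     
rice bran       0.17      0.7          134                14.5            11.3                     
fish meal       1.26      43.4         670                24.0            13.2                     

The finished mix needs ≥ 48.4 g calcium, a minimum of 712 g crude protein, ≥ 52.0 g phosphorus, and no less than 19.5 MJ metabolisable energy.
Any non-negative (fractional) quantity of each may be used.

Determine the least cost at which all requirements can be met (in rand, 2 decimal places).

This is a linear program. Let x1 = kg of soybean meal, x2 = kg of barley, x3 = kg of pea protein, x4 = kg of rice bran, x5 = kg of fish meal.
Minimize 0.55x1 + 0.25x2 + 1.11x3 + 0.17x4 + 1.26x5 s.t.:
  3.1x1 + 0.6x2 + 1.6x3 + 0.7x4 + 43.4x5 ≥ 48.4   (calcium)
  494x1 + 111x2 + 556x3 + 134x4 + 670x5 ≥ 712   (crude protein)
  6.4x1 + 3.3x2 + 5.5x3 + 14.5x4 + 24x5 ≥ 52   (phosphorus)
  11.7x1 + 12.5x2 + 14.2x3 + 11.3x4 + 13.2x5 ≥ 19.5   (metabolisable energy)
  x1, x2, x3, x4, x5 ≥ 0.
The optimal basis is {rice bran, fish meal}; soybean meal, barley, pea protein drop out. The calcium and phosphorus requirements are met with equality.
Solving gives x4 = 1.788, x5 = 1.086.
Hence cost = 0.17·1.788 + 1.26·1.086 = R1.6723.

R1.67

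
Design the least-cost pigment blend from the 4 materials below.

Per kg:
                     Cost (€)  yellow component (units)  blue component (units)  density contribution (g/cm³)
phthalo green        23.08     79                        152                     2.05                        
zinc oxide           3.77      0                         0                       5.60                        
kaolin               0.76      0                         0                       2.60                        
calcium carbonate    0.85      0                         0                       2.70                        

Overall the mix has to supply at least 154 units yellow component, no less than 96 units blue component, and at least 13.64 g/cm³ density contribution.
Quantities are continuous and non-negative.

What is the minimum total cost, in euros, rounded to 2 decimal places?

€47.81

Treat it as an LP. Let x1 = kg of phthalo green, x2 = kg of zinc oxide, x3 = kg of kaolin, x4 = kg of calcium carbonate.
Minimise 23.08x1 + 3.77x2 + 0.76x3 + 0.85x4 s.t.:
  79x1 ≥ 154   (yellow component)
  152x1 ≥ 96   (blue component)
  2.05x1 + 5.6x2 + 2.6x3 + 2.7x4 ≥ 13.64   (density contribution)
  x1, x2, x3, x4 ≥ 0.
The optimal basis is {phthalo green, kaolin}; zinc oxide, calcium carbonate drop out. Binding constraints: yellow component and density contribution.
So phthalo green = 1.9494 kg, kaolin = 3.7092 kg.
Cost = 23.08·1.9494 + 0.76·3.7092 = 47.8111.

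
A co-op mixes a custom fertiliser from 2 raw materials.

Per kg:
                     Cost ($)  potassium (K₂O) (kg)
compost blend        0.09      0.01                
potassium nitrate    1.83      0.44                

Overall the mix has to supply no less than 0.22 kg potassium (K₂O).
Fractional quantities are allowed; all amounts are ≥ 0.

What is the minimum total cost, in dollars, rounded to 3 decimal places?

$0.915

This is a linear program. Let x1 = kg of compost blend, x2 = kg of potassium nitrate.
Minimise 0.09x1 + 1.83x2 with:
  0.01x1 + 0.44x2 ≥ 0.22   (potassium (K₂O))
  x1, x2 ≥ 0.
At the optimum only potassium nitrate is positive (compost blend = 0). Binding constraint: potassium (K₂O).
So potassium nitrate = 0.5 kg.
Total cost: 1.83·0.5 = 0.91500.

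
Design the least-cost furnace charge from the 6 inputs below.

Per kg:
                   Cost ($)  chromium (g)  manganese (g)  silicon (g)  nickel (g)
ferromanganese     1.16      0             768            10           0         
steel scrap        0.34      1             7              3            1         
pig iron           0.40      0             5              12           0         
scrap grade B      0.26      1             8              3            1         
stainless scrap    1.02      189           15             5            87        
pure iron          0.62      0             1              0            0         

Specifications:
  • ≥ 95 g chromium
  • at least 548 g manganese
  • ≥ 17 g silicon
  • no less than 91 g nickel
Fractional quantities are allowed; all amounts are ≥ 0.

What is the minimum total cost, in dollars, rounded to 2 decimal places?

Treat it as an LP. Let x1 = kg of ferromanganese, x2 = kg of steel scrap, x3 = kg of pig iron, x4 = kg of scrap grade B, x5 = kg of stainless scrap, x6 = kg of pure iron.
Minimise 1.16x1 + 0.34x2 + 0.4x3 + 0.26x4 + 1.02x5 + 0.62x6 s.t.:
  1x2 + 1x4 + 189x5 ≥ 95   (chromium)
  768x1 + 7x2 + 5x3 + 8x4 + 15x5 + 1x6 ≥ 548   (manganese)
  10x1 + 3x2 + 12x3 + 3x4 + 5x5 ≥ 17   (silicon)
  1x2 + 1x4 + 87x5 ≥ 91   (nickel)
  x1, x2, x3, x4, x5, x6 ≥ 0.
The cheapest feasible vertex uses only ferromanganese, pig iron, stainless scrap; steel scrap, scrap grade B, pure iron are not used. The manganese, silicon, nickel requirements are met with equality.
Solving gives x1 = 0.6905, x3 = 0.4054, x5 = 1.046.
Hence cost = 1.16·0.6905 + 0.4·0.4054 + 1.02·1.046 = $2.0301.

$2.03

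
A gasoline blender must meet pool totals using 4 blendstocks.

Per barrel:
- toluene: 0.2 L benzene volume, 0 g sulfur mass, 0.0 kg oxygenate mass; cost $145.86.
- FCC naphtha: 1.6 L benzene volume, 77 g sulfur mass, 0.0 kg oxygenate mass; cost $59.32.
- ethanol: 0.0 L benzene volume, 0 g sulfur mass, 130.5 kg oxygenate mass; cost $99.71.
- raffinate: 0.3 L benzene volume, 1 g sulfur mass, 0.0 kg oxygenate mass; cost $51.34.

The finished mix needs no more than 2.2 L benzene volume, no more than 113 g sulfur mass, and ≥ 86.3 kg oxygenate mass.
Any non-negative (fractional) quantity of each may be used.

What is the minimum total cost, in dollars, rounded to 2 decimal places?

Set it up as a linear program. Let x1 = barrels of toluene, x2 = barrels of FCC naphtha, x3 = barrels of ethanol, x4 = barrels of raffinate.
Minimise 145.86x1 + 59.32x2 + 99.71x3 + 51.34x4 with:
  0.2x1 + 1.6x2 + 0.3x4 ≤ 2.2   (benzene volume)
  77x2 + 1x4 ≤ 113   (sulfur mass)
  130.5x3 ≥ 86.3   (oxygenate mass)
  x1, x2, x3, x4 ≥ 0.
At the optimum only ethanol is positive (toluene, FCC naphtha, raffinate = 0). Binding constraint: oxygenate mass.
Solving gives x3 = 0.6613.
Hence cost = 99.71·0.6613 = $65.9382.

$65.94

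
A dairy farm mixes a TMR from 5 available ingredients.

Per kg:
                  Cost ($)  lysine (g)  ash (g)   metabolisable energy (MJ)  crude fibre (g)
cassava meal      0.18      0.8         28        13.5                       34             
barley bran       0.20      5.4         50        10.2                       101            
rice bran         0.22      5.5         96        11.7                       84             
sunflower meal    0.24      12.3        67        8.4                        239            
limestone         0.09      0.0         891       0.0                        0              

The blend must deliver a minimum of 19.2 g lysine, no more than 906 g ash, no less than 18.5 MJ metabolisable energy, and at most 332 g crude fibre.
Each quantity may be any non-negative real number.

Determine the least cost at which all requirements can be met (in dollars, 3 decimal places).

Set it up as a linear program. Let x1 = kg of cassava meal, x2 = kg of barley bran, x3 = kg of rice bran, x4 = kg of sunflower meal, x5 = kg of limestone.
Minimize 0.18x1 + 0.2x2 + 0.22x3 + 0.24x4 + 0.09x5 s.t.:
  0.8x1 + 5.4x2 + 5.5x3 + 12.3x4 ≥ 19.2   (lysine)
  28x1 + 50x2 + 96x3 + 67x4 + 891x5 ≤ 906   (ash)
  13.5x1 + 10.2x2 + 11.7x3 + 8.4x4 ≥ 18.5   (metabolisable energy)
  34x1 + 101x2 + 84x3 + 239x4 ≤ 332   (crude fibre)
  x1, x2, x3, x4, x5 ≥ 0.
The minimum-cost mix takes nothing from cassava meal, barley bran, limestone — only rice bran, sunflower meal. There the lysine and crude fibre constraints are tight.
Solving gives x3 = 1.796, x4 = 0.7579.
Total cost: 0.22·1.796 + 0.24·0.7579 = 0.57702.

$0.577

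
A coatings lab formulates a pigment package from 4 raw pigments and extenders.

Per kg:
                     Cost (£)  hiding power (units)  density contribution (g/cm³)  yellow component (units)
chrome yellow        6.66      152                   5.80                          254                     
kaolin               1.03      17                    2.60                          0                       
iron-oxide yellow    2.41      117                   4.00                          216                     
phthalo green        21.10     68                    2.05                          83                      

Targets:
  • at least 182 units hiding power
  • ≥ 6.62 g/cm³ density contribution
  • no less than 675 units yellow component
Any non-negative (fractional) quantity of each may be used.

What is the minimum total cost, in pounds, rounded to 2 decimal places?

£7.53

Let x1 = kg of chrome yellow, x2 = kg of kaolin, x3 = kg of iron-oxide yellow, x4 = kg of phthalo green.
Minimize 6.66x1 + 1.03x2 + 2.41x3 + 21.1x4 with:
  152x1 + 17x2 + 117x3 + 68x4 ≥ 182   (hiding power)
  5.8x1 + 2.6x2 + 4x3 + 2.05x4 ≥ 6.62   (density contribution)
  254x1 + 216x3 + 83x4 ≥ 675   (yellow component)
  x1, x2, x3, x4 ≥ 0.
The optimal basis is {iron-oxide yellow}; chrome yellow, kaolin, phthalo green drop out. Binding constraint: yellow component.
That vertex is x3 = 3.125.
Cost = 2.41·3.125 = 7.5313.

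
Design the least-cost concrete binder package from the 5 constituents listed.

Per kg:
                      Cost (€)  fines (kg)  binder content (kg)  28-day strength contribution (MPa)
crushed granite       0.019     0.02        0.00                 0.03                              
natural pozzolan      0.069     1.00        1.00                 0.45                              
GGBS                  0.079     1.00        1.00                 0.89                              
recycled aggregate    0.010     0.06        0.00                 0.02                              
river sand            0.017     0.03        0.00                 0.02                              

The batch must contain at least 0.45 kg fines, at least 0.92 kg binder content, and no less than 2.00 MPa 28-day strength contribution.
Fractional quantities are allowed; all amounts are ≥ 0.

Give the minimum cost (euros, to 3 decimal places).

This is a linear program. Let x1 = kg of crushed granite, x2 = kg of natural pozzolan, x3 = kg of GGBS, x4 = kg of recycled aggregate, x5 = kg of river sand.
min 0.019x1 + 0.069x2 + 0.079x3 + 0.01x4 + 0.017x5 subject to:
  0.02x1 + 1x2 + 1x3 + 0.06x4 + 0.03x5 ≥ 0.45   (fines)
  1x2 + 1x3 ≥ 0.92   (binder content)
  0.03x1 + 0.45x2 + 0.89x3 + 0.02x4 + 0.02x5 ≥ 2   (28-day strength contribution)
  x1, x2, x3, x4, x5 ≥ 0.
The cheapest feasible vertex uses only GGBS; crushed granite, natural pozzolan, recycled aggregate, river sand are not used. There the 28-day strength contribution constraint is tight.
So GGBS = 2.247 kg.
Cost = 0.079·2.247 = 0.17751.

€0.178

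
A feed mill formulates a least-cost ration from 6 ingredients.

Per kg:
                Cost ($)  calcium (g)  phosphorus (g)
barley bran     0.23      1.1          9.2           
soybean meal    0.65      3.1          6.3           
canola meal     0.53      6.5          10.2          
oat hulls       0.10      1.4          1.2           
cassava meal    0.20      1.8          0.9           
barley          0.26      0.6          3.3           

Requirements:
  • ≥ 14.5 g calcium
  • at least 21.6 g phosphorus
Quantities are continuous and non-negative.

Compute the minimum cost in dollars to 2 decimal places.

Let x1 = kg of barley bran, x2 = kg of soybean meal, x3 = kg of canola meal, x4 = kg of oat hulls, x5 = kg of cassava meal, x6 = kg of barley.
Minimize 0.23x1 + 0.65x2 + 0.53x3 + 0.1x4 + 0.2x5 + 0.26x6 with:
  1.1x1 + 3.1x2 + 6.5x3 + 1.4x4 + 1.8x5 + 0.6x6 ≥ 14.5   (calcium)
  9.2x1 + 6.3x2 + 10.2x3 + 1.2x4 + 0.9x5 + 3.3x6 ≥ 21.6   (phosphorus)
  x1, x2, x3, x4, x5, x6 ≥ 0.
The optimal basis is {canola meal, oat hulls}; barley bran, soybean meal, cassava meal, barley drop out. The calcium and phosphorus requirements are met with equality.
So canola meal = 1.981 kg, oat hulls = 1.157 kg.
Objective = 0.53·1.981 + 0.1·1.157 = 1.1656.

$1.17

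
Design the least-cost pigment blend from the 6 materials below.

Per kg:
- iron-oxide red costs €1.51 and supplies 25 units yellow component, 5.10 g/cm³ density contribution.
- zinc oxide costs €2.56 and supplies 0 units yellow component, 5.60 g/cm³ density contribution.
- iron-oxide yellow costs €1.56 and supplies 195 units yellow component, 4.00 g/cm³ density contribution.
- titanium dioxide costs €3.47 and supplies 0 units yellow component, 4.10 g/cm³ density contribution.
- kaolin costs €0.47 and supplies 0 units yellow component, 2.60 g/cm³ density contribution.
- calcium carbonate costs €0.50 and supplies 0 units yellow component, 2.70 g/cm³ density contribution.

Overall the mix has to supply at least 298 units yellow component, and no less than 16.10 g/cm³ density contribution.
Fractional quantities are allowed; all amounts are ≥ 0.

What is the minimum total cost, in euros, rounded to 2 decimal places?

€4.19

Set it up as a linear program. Let x1 = kg of iron-oxide red, x2 = kg of zinc oxide, x3 = kg of iron-oxide yellow, x4 = kg of titanium dioxide, x5 = kg of kaolin, x6 = kg of calcium carbonate.
Minimise 1.51x1 + 2.56x2 + 1.56x3 + 3.47x4 + 0.47x5 + 0.5x6 with:
  25x1 + 195x3 ≥ 298   (yellow component)
  5.1x1 + 5.6x2 + 4x3 + 4.1x4 + 2.6x5 + 2.7x6 ≥ 16.1   (density contribution)
  x1, x2, x3, x4, x5, x6 ≥ 0.
The optimal basis is {iron-oxide yellow, kaolin}; iron-oxide red, zinc oxide, titanium dioxide, calcium carbonate drop out. There the yellow component and density contribution constraints are tight.
So iron-oxide yellow = 1.528 kg, kaolin = 3.841 kg.
Cost = 1.56·1.528 + 0.47·3.841 = 4.1890.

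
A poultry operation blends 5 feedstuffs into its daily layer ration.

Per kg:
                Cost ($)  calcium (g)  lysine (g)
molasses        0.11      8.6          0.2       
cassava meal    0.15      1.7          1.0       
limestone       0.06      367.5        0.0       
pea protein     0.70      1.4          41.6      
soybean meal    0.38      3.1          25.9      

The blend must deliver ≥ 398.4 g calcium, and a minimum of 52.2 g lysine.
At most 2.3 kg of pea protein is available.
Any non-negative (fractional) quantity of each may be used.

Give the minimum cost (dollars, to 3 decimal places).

This is a linear program. Let x1 = kg of molasses, x2 = kg of cassava meal, x3 = kg of limestone, x4 = kg of pea protein, x5 = kg of soybean meal.
Minimize 0.11x1 + 0.15x2 + 0.06x3 + 0.7x4 + 0.38x5 s.t.:
  8.6x1 + 1.7x2 + 367.5x3 + 1.4x4 + 3.1x5 ≥ 398.4   (calcium)
  0.2x1 + 1x2 + 41.6x4 + 25.9x5 ≥ 52.2   (lysine)
  x4 ≤ 2.3
  x1, x2, x3, x4, x5 ≥ 0.
The optimal basis is {limestone, soybean meal}; molasses, cassava meal, pea protein drop out. There the calcium and lysine constraints are tight.
That vertex is x3 = 1.067, x5 = 2.015.
Cost = 0.06·1.067 + 0.38·2.015 = 0.82972.

$0.830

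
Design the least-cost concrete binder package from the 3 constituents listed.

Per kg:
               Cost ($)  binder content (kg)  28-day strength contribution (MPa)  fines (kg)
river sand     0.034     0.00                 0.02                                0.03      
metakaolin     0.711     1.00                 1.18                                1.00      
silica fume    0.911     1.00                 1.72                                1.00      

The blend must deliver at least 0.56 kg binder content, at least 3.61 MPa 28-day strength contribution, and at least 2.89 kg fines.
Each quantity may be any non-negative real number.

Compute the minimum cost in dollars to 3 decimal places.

$2.129

Let x1 = kg of river sand, x2 = kg of metakaolin, x3 = kg of silica fume.
Minimize 0.034x1 + 0.711x2 + 0.911x3 subject to:
  1x2 + 1x3 ≥ 0.56   (binder content)
  0.02x1 + 1.18x2 + 1.72x3 ≥ 3.61   (28-day strength contribution)
  0.03x1 + 1x2 + 1x3 ≥ 2.89   (fines)
  x1, x2, x3 ≥ 0.
The cheapest feasible vertex uses only metakaolin, silica fume; river sand is not used. There the 28-day strength contribution and fines constraints are tight.
That vertex is x2 = 2.52, x3 = 0.37.
Cost = 0.711·2.52 + 0.911·0.37 = 2.12879.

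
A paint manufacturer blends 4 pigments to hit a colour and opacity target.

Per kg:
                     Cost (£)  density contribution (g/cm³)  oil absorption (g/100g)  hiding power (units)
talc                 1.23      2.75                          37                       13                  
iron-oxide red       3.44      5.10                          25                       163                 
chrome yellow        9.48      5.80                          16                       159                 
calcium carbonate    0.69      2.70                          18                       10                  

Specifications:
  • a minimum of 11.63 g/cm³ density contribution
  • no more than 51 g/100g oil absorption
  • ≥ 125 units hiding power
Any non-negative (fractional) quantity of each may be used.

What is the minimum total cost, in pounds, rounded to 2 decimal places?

This is a linear program. Let x1 = kg of talc, x2 = kg of iron-oxide red, x3 = kg of chrome yellow, x4 = kg of calcium carbonate.
Minimize 1.23x1 + 3.44x2 + 9.48x3 + 0.69x4 with:
  2.75x1 + 5.1x2 + 5.8x3 + 2.7x4 ≥ 11.63   (density contribution)
  37x1 + 25x2 + 16x3 + 18x4 ≤ 51   (oil absorption)
  13x1 + 163x2 + 159x3 + 10x4 ≥ 125   (hiding power)
  x1, x2, x3, x4 ≥ 0.
The optimal basis is {iron-oxide red, chrome yellow}; talc, calcium carbonate drop out. There the density contribution and oil absorption constraints are tight.
So iron-oxide red = 1.731 kg, chrome yellow = 0.4834 kg.
Hence cost = 3.44·1.731 + 9.48·0.4834 = £10.5373.

£10.54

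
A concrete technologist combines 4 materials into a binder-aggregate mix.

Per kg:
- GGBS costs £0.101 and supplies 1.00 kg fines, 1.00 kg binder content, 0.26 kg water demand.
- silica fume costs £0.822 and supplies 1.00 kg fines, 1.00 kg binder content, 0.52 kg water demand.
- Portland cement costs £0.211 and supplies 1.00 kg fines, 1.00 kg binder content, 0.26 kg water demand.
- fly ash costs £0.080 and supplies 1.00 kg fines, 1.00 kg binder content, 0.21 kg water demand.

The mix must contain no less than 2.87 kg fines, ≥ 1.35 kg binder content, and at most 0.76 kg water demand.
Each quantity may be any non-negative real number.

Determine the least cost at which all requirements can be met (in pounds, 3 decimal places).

£0.230

Let x1 = kg of GGBS, x2 = kg of silica fume, x3 = kg of Portland cement, x4 = kg of fly ash.
min 0.101x1 + 0.822x2 + 0.211x3 + 0.08x4 subject to:
  1x1 + 1x2 + 1x3 + 1x4 ≥ 2.87   (fines)
  1x1 + 1x2 + 1x3 + 1x4 ≥ 1.35   (binder content)
  0.26x1 + 0.52x2 + 0.26x3 + 0.21x4 ≤ 0.76   (water demand)
  x1, x2, x3, x4 ≥ 0.
The cheapest feasible vertex uses only fly ash; GGBS, silica fume, Portland cement are not used. There the fines constraint is tight.
So fly ash = 2.87 kg.
Total cost: 0.08·2.87 = 0.22960.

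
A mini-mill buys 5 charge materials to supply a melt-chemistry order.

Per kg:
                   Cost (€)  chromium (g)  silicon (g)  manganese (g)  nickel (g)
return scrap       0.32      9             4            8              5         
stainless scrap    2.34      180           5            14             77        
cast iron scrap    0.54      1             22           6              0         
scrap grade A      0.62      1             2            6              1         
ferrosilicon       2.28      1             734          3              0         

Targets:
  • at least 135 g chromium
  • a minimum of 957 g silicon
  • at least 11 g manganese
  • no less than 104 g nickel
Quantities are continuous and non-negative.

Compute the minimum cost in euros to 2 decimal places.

Let x1 = kg of return scrap, x2 = kg of stainless scrap, x3 = kg of cast iron scrap, x4 = kg of scrap grade A, x5 = kg of ferrosilicon.
Minimise 0.32x1 + 2.34x2 + 0.54x3 + 0.62x4 + 2.28x5 with:
  9x1 + 180x2 + 1x3 + 1x4 + 1x5 ≥ 135   (chromium)
  4x1 + 5x2 + 22x3 + 2x4 + 734x5 ≥ 957   (silicon)
  8x1 + 14x2 + 6x3 + 6x4 + 3x5 ≥ 11   (manganese)
  5x1 + 77x2 + 1x4 ≥ 104   (nickel)
  x1, x2, x3, x4, x5 ≥ 0.
The optimal basis is {stainless scrap, ferrosilicon}; return scrap, cast iron scrap, scrap grade A drop out. Binding constraints: silicon and nickel.
Optimal quantities: stainless scrap = 1.351 kg, ferrosilicon = 1.295 kg.
Cost = 2.34·1.351 + 2.28·1.295 = 6.1139.

€6.11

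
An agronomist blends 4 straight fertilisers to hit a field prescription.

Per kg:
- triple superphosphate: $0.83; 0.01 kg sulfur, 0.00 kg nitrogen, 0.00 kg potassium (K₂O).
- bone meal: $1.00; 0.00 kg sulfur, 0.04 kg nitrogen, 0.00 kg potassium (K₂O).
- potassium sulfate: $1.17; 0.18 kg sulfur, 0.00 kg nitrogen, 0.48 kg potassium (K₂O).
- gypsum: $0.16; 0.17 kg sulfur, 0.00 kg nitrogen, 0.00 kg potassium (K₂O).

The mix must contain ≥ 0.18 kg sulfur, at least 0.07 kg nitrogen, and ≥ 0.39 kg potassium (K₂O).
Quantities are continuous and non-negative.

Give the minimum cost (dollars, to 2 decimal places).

Let x1 = kg of triple superphosphate, x2 = kg of bone meal, x3 = kg of potassium sulfate, x4 = kg of gypsum.
min 0.83x1 + 1x2 + 1.17x3 + 0.16x4 with:
  0.01x1 + 0.18x3 + 0.17x4 ≥ 0.18   (sulfur)
  0.04x2 ≥ 0.07   (nitrogen)
  0.48x3 ≥ 0.39   (potassium (K₂O))
  x1, x2, x3, x4 ≥ 0.
The minimum-cost mix takes nothing from triple superphosphate — only bone meal, potassium sulfate, gypsum. There the sulfur, nitrogen, potassium (K₂O) constraints are tight.
Solving gives x2 = 1.75, x3 = 0.8125, x4 = 0.1985.
Total cost: 1·1.75 + 1.17·0.8125 + 0.16·0.1985 = 2.7324.

$2.73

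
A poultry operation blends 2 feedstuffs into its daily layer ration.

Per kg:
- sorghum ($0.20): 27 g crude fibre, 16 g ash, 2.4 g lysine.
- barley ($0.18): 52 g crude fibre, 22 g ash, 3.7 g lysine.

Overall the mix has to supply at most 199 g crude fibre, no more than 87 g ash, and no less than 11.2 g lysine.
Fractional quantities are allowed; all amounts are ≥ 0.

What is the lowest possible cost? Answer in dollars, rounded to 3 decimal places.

$0.545

Set it up as a linear program. Let x1 = kg of sorghum, x2 = kg of barley.
Minimise 0.2x1 + 0.18x2 subject to:
  27x1 + 52x2 ≤ 199   (crude fibre)
  16x1 + 22x2 ≤ 87   (ash)
  2.4x1 + 3.7x2 ≥ 11.2   (lysine)
  x1, x2 ≥ 0.
At the optimum only barley is positive (sorghum = 0). Binding constraint: lysine.
Optimal quantities: barley = 3.027 kg.
Cost = 0.18·3.027 = 0.54486.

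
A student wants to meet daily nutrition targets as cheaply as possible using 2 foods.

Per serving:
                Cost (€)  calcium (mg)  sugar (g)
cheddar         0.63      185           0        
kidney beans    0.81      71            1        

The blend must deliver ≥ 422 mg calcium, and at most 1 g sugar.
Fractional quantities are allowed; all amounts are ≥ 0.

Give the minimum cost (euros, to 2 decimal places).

€1.44

Treat it as an LP. Let x1 = servings of cheddar, x2 = servings of kidney beans.
Minimise 0.63x1 + 0.81x2 s.t.:
  185x1 + 71x2 ≥ 422   (calcium)
  1x2 ≤ 1   (sugar)
  x1, x2 ≥ 0.
The cheapest feasible vertex uses only cheddar; kidney beans is not used. Binding constraint: calcium.
So cheddar = 2.281 servings.
Objective = 0.63·2.281 = 1.4370.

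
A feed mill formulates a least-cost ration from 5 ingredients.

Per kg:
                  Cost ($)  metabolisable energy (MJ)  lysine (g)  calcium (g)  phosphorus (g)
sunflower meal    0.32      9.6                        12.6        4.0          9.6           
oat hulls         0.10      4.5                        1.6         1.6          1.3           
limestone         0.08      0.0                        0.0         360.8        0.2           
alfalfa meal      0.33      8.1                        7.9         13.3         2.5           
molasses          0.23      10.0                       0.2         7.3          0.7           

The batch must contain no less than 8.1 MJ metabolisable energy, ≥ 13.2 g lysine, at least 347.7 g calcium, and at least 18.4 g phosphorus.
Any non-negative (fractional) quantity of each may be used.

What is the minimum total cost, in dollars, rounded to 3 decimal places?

$0.682

This is a linear program. Let x1 = kg of sunflower meal, x2 = kg of oat hulls, x3 = kg of limestone, x4 = kg of alfalfa meal, x5 = kg of molasses.
min 0.32x1 + 0.1x2 + 0.08x3 + 0.33x4 + 0.23x5 subject to:
  9.6x1 + 4.5x2 + 8.1x4 + 10x5 ≥ 8.1   (metabolisable energy)
  12.6x1 + 1.6x2 + 7.9x4 + 0.2x5 ≥ 13.2   (lysine)
  4x1 + 1.6x2 + 360.8x3 + 13.3x4 + 7.3x5 ≥ 347.7   (calcium)
  9.6x1 + 1.3x2 + 0.2x3 + 2.5x4 + 0.7x5 ≥ 18.4   (phosphorus)
  x1, x2, x3, x4, x5 ≥ 0.
The minimum-cost mix takes nothing from oat hulls, alfalfa meal, molasses — only sunflower meal, limestone. The calcium and phosphorus requirements are met with equality.
Optimal quantities: sunflower meal = 1.897 kg, limestone = 0.9427 kg.
Objective = 0.32·1.897 + 0.08·0.9427 = 0.68246.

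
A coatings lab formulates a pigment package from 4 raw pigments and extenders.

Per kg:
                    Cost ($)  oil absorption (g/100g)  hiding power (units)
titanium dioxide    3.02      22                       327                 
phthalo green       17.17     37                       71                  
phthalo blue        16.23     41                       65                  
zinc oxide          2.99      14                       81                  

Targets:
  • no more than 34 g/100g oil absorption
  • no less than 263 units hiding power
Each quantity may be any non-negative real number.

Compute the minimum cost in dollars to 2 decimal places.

Treat it as an LP. Let x1 = kg of titanium dioxide, x2 = kg of phthalo green, x3 = kg of phthalo blue, x4 = kg of zinc oxide.
Minimize 3.02x1 + 17.17x2 + 16.23x3 + 2.99x4 s.t.:
  22x1 + 37x2 + 41x3 + 14x4 ≤ 34   (oil absorption)
  327x1 + 71x2 + 65x3 + 81x4 ≥ 263   (hiding power)
  x1, x2, x3, x4 ≥ 0.
The optimal basis is {titanium dioxide}; phthalo green, phthalo blue, zinc oxide drop out. Binding constraint: hiding power.
Solving gives x1 = 0.8043.
Objective = 3.02·0.8043 = 2.4290.

$2.43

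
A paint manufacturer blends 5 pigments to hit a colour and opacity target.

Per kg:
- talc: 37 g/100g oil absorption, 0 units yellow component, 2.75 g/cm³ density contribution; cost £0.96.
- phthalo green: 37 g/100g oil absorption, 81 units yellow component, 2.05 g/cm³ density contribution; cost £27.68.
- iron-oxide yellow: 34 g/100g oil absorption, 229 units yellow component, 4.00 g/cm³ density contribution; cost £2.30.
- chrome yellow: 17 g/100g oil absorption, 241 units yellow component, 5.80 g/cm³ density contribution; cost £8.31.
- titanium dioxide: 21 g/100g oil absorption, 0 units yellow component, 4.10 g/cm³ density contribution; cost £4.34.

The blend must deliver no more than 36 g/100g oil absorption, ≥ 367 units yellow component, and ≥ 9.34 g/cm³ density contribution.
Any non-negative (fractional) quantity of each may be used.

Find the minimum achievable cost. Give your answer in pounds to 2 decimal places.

£12.02

Let x1 = kg of talc, x2 = kg of phthalo green, x3 = kg of iron-oxide yellow, x4 = kg of chrome yellow, x5 = kg of titanium dioxide.
Minimize 0.96x1 + 27.68x2 + 2.3x3 + 8.31x4 + 4.34x5 s.t.:
  37x1 + 37x2 + 34x3 + 17x4 + 21x5 ≤ 36   (oil absorption)
  81x2 + 229x3 + 241x4 ≥ 367   (yellow component)
  2.75x1 + 2.05x2 + 4x3 + 5.8x4 + 4.1x5 ≥ 9.34   (density contribution)
  x1, x2, x3, x4, x5 ≥ 0.
The optimal basis is {iron-oxide yellow, chrome yellow, titanium dioxide}; talc, phthalo green drop out. The oil absorption, yellow component, density contribution requirements are met with equality.
Solving gives x3 = 0.2936, x4 = 1.244, x5 = 0.232.
Hence cost = 2.3·0.2936 + 8.31·1.244 + 4.34·0.232 = £12.0198.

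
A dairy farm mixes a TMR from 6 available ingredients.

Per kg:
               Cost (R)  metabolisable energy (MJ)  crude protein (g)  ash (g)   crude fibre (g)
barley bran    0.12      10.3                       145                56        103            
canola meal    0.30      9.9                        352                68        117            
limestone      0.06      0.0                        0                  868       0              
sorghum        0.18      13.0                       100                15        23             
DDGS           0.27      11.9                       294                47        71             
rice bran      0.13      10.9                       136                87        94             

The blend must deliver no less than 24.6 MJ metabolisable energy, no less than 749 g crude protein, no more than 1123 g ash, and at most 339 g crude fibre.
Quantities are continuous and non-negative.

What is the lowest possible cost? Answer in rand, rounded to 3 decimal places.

R0.632

Treat it as an LP. Let x1 = kg of barley bran, x2 = kg of canola meal, x3 = kg of limestone, x4 = kg of sorghum, x5 = kg of DDGS, x6 = kg of rice bran.
min 0.12x1 + 0.3x2 + 0.06x3 + 0.18x4 + 0.27x5 + 0.13x6 with:
  10.3x1 + 9.9x2 + 13x4 + 11.9x5 + 10.9x6 ≥ 24.6   (metabolisable energy)
  145x1 + 352x2 + 100x4 + 294x5 + 136x6 ≥ 749   (crude protein)
  56x1 + 68x2 + 868x3 + 15x4 + 47x5 + 87x6 ≤ 1123   (ash)
  103x1 + 117x2 + 23x4 + 71x5 + 94x6 ≤ 339   (crude fibre)
  x1, x2, x3, x4, x5, x6 ≥ 0.
At the optimum only barley bran, canola meal are positive (limestone, sorghum, DDGS, rice bran = 0). Binding constraints: crude protein and crude fibre.
Optimal quantities: barley bran = 1.643 kg, canola meal = 1.451 kg.
Hence cost = 0.12·1.643 + 0.3·1.451 = R0.63246.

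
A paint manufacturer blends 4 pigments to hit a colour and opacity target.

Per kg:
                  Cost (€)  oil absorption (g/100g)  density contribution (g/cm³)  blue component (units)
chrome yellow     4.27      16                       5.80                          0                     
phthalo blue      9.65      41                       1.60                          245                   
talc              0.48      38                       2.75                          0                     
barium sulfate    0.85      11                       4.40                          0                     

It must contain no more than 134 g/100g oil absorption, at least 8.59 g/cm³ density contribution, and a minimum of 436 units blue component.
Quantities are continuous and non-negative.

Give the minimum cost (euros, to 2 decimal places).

Set it up as a linear program. Let x1 = kg of chrome yellow, x2 = kg of phthalo blue, x3 = kg of talc, x4 = kg of barium sulfate.
min 4.27x1 + 9.65x2 + 0.48x3 + 0.85x4 subject to:
  16x1 + 41x2 + 38x3 + 11x4 ≤ 134   (oil absorption)
  5.8x1 + 1.6x2 + 2.75x3 + 4.4x4 ≥ 8.59   (density contribution)
  245x2 ≥ 436   (blue component)
  x1, x2, x3, x4 ≥ 0.
The cheapest feasible vertex uses only phthalo blue, talc, barium sulfate; chrome yellow is not used. There the oil absorption, density contribution, blue component constraints are tight.
That vertex is x2 = 1.78, x3 = 1.5, x4 = 0.3678.
Hence cost = 9.65·1.78 + 0.48·1.5 + 0.85·0.3678 = €18.2096.

€18.21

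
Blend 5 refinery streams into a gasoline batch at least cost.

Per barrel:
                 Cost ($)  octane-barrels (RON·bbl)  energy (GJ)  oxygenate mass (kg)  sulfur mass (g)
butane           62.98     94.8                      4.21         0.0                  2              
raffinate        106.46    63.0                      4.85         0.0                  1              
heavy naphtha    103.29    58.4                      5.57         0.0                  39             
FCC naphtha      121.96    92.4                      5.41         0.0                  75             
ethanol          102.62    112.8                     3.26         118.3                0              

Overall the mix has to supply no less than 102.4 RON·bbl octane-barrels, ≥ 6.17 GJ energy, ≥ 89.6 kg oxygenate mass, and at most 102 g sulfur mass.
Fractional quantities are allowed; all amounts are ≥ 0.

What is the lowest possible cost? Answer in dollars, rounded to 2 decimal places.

$133.09

Let x1 = barrels of butane, x2 = barrels of raffinate, x3 = barrels of heavy naphtha, x4 = barrels of FCC naphtha, x5 = barrels of ethanol.
Minimise 62.98x1 + 106.46x2 + 103.29x3 + 121.96x4 + 102.62x5 with:
  94.8x1 + 63x2 + 58.4x3 + 92.4x4 + 112.8x5 ≥ 102.4   (octane-barrels)
  4.21x1 + 4.85x2 + 5.57x3 + 5.41x4 + 3.26x5 ≥ 6.17   (energy)
  118.3x5 ≥ 89.6   (oxygenate mass)
  2x1 + 1x2 + 39x3 + 75x4 ≤ 102   (sulfur mass)
  x1, x2, x3, x4, x5 ≥ 0.
The optimal basis is {butane, ethanol}; raffinate, heavy naphtha, FCC naphtha drop out. Binding constraints: energy and oxygenate mass.
So butane = 0.8791 barrels, ethanol = 0.7574 barrels.
Cost = 62.98·0.8791 + 102.62·0.7574 = 133.0901.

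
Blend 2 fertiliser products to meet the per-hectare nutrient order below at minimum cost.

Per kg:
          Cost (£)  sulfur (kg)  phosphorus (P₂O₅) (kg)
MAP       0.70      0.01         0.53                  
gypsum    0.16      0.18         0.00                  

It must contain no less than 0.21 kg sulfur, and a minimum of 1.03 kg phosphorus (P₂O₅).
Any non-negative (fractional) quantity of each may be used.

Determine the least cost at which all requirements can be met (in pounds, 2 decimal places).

£1.53

Treat it as an LP. Let x1 = kg of MAP, x2 = kg of gypsum.
Minimize 0.7x1 + 0.16x2 subject to:
  0.01x1 + 0.18x2 ≥ 0.21   (sulfur)
  0.53x1 ≥ 1.03   (phosphorus (P₂O₅))
  x1, x2 ≥ 0.
Both inputs are positive at the optimum. Binding constraints: sulfur and phosphorus (P₂O₅).
That vertex is x1 = 1.943, x2 = 1.059.
Objective = 0.7·1.943 + 0.16·1.059 = 1.5295.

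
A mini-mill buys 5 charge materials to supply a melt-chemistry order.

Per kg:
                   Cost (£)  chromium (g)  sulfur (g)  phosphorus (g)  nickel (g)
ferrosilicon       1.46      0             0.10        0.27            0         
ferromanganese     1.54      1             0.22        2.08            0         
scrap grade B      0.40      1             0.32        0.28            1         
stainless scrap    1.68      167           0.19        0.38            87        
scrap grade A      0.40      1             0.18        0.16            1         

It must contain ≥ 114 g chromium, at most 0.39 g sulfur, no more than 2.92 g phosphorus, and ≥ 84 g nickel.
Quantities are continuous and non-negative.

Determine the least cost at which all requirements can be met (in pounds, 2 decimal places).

Let x1 = kg of ferrosilicon, x2 = kg of ferromanganese, x3 = kg of scrap grade B, x4 = kg of stainless scrap, x5 = kg of scrap grade A.
Minimize 1.46x1 + 1.54x2 + 0.4x3 + 1.68x4 + 0.4x5 subject to:
  1x2 + 1x3 + 167x4 + 1x5 ≥ 114   (chromium)
  0.1x1 + 0.22x2 + 0.32x3 + 0.19x4 + 0.18x5 ≤ 0.39   (sulfur)
  0.27x1 + 2.08x2 + 0.28x3 + 0.38x4 + 0.16x5 ≤ 2.92   (phosphorus)
  1x3 + 87x4 + 1x5 ≥ 84   (nickel)
  x1, x2, x3, x4, x5 ≥ 0.
The optimal basis is {stainless scrap}; ferrosilicon, ferromanganese, scrap grade B, scrap grade A drop out. The nickel requirement is met with equality.
That vertex is x4 = 0.9655.
Total cost: 1.68·0.9655 = 1.6220.

£1.62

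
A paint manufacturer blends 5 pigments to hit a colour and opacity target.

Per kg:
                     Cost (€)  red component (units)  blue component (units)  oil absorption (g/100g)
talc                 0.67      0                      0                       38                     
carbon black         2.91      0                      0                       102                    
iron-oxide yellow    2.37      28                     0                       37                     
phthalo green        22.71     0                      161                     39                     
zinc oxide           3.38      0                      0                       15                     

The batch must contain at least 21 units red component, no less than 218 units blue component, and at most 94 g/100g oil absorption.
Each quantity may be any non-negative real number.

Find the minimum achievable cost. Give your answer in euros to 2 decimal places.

Let x1 = kg of talc, x2 = kg of carbon black, x3 = kg of iron-oxide yellow, x4 = kg of phthalo green, x5 = kg of zinc oxide.
min 0.67x1 + 2.91x2 + 2.37x3 + 22.71x4 + 3.38x5 subject to:
  28x3 ≥ 21   (red component)
  161x4 ≥ 218   (blue component)
  38x1 + 102x2 + 37x3 + 39x4 + 15x5 ≤ 94   (oil absorption)
  x1, x2, x3, x4, x5 ≥ 0.
At the optimum only iron-oxide yellow, phthalo green are positive (talc, carbon black, zinc oxide = 0). There the red component and blue component constraints are tight.
So iron-oxide yellow = 0.75 kg, phthalo green = 1.354 kg.
Total cost: 2.37·0.75 + 22.71·1.354 = 32.5268.

€32.53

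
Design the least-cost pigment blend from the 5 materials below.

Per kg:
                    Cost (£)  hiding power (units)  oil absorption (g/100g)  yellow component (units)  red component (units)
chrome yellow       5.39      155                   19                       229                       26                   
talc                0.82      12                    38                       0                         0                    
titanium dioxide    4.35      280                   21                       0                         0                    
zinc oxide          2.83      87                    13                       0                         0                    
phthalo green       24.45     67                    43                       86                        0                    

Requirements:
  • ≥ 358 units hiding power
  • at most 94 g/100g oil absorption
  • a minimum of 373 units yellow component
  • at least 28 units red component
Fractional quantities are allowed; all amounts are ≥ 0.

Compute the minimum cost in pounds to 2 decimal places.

Treat it as an LP. Let x1 = kg of chrome yellow, x2 = kg of talc, x3 = kg of titanium dioxide, x4 = kg of zinc oxide, x5 = kg of phthalo green.
min 5.39x1 + 0.82x2 + 4.35x3 + 2.83x4 + 24.45x5 subject to:
  155x1 + 12x2 + 280x3 + 87x4 + 67x5 ≥ 358   (hiding power)
  19x1 + 38x2 + 21x3 + 13x4 + 43x5 ≤ 94   (oil absorption)
  229x1 + 86x5 ≥ 373   (yellow component)
  26x1 ≥ 28   (red component)
  x1, x2, x3, x4, x5 ≥ 0.
The optimal basis is {chrome yellow, titanium dioxide}; talc, zinc oxide, phthalo green drop out. There the hiding power and yellow component constraints are tight.
Optimal quantities: chrome yellow = 1.629 kg, titanium dioxide = 0.3769 kg.
Cost = 5.39·1.629 + 4.35·0.3769 = 10.4198.

£10.42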